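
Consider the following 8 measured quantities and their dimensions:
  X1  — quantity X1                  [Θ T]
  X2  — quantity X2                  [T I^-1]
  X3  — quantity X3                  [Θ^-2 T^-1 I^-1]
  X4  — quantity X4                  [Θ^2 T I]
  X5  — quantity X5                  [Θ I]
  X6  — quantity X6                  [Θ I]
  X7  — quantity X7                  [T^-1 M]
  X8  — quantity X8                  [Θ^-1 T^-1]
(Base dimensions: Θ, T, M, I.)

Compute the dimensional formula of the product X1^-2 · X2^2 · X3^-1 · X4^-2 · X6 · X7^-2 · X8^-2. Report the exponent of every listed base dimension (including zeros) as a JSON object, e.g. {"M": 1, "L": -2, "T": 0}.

{"Θ": -1, "T": 3, "M": -2, "I": -2}

Exponent matrix [Θ,T,M,I] × [X1,X2,X3,X4,X5,X6,X7,X8]:
  Θ: [ 1  0 -2  2  1  1  0 -1]
  T: [ 1  1 -1  1  0  0 -1 -1]
  M: [ 0  0  0  0  0  0  1  0]
  I: [ 0 -1 -1  1  1  1  0  0]
  [Θ]: (-2)·1+(2)·0+(-1)·-2+(-2)·2+(1)·1+(-2)·0+(-2)·-1 = -1
  [T]: (-2)·1+(2)·1+(-1)·-1+(-2)·1+(1)·0+(-2)·-1+(-2)·-1 = 3
  [M]: (-2)·0+(2)·0+(-1)·0+(-2)·0+(1)·0+(-2)·1+(-2)·0 = -2
  [I]: (-2)·0+(2)·-1+(-1)·-1+(-2)·1+(1)·1+(-2)·0+(-2)·0 = -2
⇒ Θ^-1 T^3 M^-2 I^-2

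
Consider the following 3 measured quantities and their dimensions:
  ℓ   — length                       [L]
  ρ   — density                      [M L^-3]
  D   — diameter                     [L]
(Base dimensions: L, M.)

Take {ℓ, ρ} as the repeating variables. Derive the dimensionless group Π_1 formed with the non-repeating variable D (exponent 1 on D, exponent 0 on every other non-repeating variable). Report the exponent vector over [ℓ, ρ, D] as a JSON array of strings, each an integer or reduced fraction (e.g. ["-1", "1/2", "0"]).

Exponent matrix [L,M] × [ℓ,ρ,D]:
  L: [ 1 -3  1]
  M: [ 0  1  0]
Row reduction gives pivot columns ℓ,ρ; rank = 2
Repeat: ℓ,ρ; free: D
RREF:
  r0: [   1    0    1]
  r1: [   0    1    0]
Fix exponent of D at 1; solve each RREF row for its pivot's exponent:
  r0: exp(ℓ) + (1)·1 = 0 ⇒ exp(ℓ) = -1
  r1: exp(ρ) + (0)·1 = 0 ⇒ exp(ρ) = 0
Π_1 = ℓ^-1 · D

["-1", "0", "1"]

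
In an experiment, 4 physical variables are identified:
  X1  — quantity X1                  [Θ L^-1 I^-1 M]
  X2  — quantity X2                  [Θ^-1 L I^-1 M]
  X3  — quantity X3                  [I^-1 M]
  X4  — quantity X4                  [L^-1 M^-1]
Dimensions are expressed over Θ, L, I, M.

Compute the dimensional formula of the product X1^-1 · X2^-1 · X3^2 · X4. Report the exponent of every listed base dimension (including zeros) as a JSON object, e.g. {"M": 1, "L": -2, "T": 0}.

Exponent matrix [Θ,L,I,M] × [X1,X2,X3,X4]:
  Θ: [ 1 -1  0  0]
  L: [-1  1  0 -1]
  I: [-1 -1 -1  0]
  M: [ 1  1  1 -1]
  [Θ]: (-1)·1+(-1)·-1+(2)·0+(1)·0 = 0
  [L]: (-1)·-1+(-1)·1+(2)·0+(1)·-1 = -1
  [I]: (-1)·-1+(-1)·-1+(2)·-1+(1)·0 = 0
  [M]: (-1)·1+(-1)·1+(2)·1+(1)·-1 = -1
⇒ L^-1 M^-1

{"Θ": 0, "L": -1, "I": 0, "M": -1}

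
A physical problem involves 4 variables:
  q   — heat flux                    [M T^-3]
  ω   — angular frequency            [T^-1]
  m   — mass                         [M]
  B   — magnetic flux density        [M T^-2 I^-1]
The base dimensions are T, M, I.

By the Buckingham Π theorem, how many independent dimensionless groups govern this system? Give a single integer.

Exponent matrix [T,M,I] × [q,ω,m,B]:
  T: [-3 -1  0 -2]
  M: [ 1  0  1  1]
  I: [ 0  0  0 -1]
Echelon form has 3 nonzero rows (pivots: q,ω,B)
Π count = n − r = 4 − 3 = 1

1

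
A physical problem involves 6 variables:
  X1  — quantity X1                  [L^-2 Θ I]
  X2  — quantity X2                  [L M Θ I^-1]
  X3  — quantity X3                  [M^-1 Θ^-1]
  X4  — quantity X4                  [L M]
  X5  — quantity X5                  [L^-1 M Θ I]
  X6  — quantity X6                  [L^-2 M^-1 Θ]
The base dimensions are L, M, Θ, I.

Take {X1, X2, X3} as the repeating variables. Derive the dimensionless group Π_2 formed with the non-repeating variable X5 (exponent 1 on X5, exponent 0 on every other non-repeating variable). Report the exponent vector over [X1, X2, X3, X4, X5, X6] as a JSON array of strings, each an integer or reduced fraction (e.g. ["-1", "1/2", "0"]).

["0", "1", "2", "0", "1", "0"]

Write exponents as rows L,M,Θ,I / cols X1,X2,X3,X4,X5,X6:
  L: [-2  1  0  1 -1 -2]
  M: [ 0  1 -1  1  1 -1]
  Θ: [ 1  1 -1  0  1  1]
  I: [ 1 -1  0  0  1  0]
RREF → pivots at {X1,X2,X3} ⇒ r = 3
Repeat: X1,X2,X3; free: X4,X5,X6
RREF:
  r0: [   1    0    0   -1    0    2]
  r1: [   0    1    0   -1   -1    2]
  r2: [   0    0    1   -2   -2    3]
  r3: [   0    0    0    0    0    0]
Fix exponent of X5 at 1, X4 at 0, X6 at 0; solve each RREF row for its pivot's exponent:
  r0: exp(X1) + (0)·1 = 0 ⇒ exp(X1) = 0
  r1: exp(X2) + (-1)·1 = 0 ⇒ exp(X2) = 1
  r2: exp(X3) + (-2)·1 = 0 ⇒ exp(X3) = 2
Π_2 = X2 · X3^2 · X5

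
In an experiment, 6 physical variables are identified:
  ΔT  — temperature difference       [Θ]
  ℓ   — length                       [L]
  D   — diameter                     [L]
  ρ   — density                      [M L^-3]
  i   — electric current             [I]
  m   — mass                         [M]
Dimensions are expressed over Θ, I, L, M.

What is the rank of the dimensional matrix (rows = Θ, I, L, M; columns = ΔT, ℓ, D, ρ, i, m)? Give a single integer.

4

Exponent matrix [Θ,I,L,M] × [ΔT,ℓ,D,ρ,i,m]:
  Θ: [ 1  0  0  0  0  0]
  I: [ 0  0  0  0  1  0]
  L: [ 0  1  1 -3  0  0]
  M: [ 0  0  0  1  0  1]
Echelon form has 4 nonzero rows (pivots: ΔT,ℓ,ρ,i)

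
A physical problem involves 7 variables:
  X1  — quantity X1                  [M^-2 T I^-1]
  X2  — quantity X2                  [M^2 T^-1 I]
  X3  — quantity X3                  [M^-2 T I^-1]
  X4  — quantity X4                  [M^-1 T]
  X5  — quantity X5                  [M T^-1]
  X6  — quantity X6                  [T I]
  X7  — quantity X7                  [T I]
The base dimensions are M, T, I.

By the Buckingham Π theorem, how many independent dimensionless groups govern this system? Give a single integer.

5

Exponent matrix [M,T,I] × [X1,X2,X3,X4,X5,X6,X7]:
  M: [-2  2 -2 -1  1  0  0]
  T: [ 1 -1  1  1 -1  1  1]
  I: [-1  1 -1  0  0  1  1]
Echelon form has 2 nonzero rows (pivots: X1,X4)
Π count = n − r = 7 − 2 = 5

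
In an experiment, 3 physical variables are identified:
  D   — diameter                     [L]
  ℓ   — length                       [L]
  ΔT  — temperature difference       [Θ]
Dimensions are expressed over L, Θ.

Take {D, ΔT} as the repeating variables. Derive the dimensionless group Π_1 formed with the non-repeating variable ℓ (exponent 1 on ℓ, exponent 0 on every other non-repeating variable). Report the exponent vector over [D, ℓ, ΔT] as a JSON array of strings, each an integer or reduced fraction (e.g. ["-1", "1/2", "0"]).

Write exponents as rows L,Θ / cols D,ℓ,ΔT:
  L: [ 1  1  0]
  Θ: [ 0  0  1]
Echelon form has 2 nonzero rows (pivots: D,ΔT)
Repeat: D,ΔT; free: ℓ
RREF:
  r0: [   1    1    0]
  r1: [   0    0    1]
Fix exponent of ℓ at 1; solve each RREF row for its pivot's exponent:
  r0: exp(D) + (1)·1 = 0 ⇒ exp(D) = -1
  r1: exp(ΔT) + (0)·1 = 0 ⇒ exp(ΔT) = 0
Π_1 = D^-1 · ℓ

["-1", "1", "0"]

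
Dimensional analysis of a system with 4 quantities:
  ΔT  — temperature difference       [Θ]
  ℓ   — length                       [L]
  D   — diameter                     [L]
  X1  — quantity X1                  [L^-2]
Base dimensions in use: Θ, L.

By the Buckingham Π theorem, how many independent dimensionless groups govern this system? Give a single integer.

Dimensional matrix (Θ×L by ΔT×ℓ×D×X1):
  Θ: [ 1  0  0  0]
  L: [ 0  1  1 -2]
Row reduction gives pivot columns ΔT,ℓ; rank = 2
4 vars − rank 2 = 2 Π groups

2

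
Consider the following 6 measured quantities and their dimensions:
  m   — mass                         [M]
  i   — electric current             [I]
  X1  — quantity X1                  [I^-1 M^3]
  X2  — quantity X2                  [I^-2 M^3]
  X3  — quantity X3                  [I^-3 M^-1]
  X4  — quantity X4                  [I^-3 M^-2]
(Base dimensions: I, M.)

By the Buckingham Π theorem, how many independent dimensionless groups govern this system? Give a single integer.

4

Write exponents as rows I,M / cols m,i,X1,X2,X3,X4:
  I: [ 0  1 -1 -2 -3 -3]
  M: [ 1  0  3  3 -1 -2]
Row reduction gives pivot columns m,i; rank = 2
6 vars − rank 2 = 4 Π groups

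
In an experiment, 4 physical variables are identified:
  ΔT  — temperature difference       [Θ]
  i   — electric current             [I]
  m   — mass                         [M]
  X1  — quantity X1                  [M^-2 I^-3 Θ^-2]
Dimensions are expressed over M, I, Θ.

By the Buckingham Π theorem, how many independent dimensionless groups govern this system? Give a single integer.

Write exponents as rows M,I,Θ / cols ΔT,i,m,X1:
  M: [ 0  0  1 -2]
  I: [ 0  1  0 -3]
  Θ: [ 1  0  0 -2]
Echelon form has 3 nonzero rows (pivots: ΔT,i,m)
n=4, r=3 ⇒ 1 dimensionless group

1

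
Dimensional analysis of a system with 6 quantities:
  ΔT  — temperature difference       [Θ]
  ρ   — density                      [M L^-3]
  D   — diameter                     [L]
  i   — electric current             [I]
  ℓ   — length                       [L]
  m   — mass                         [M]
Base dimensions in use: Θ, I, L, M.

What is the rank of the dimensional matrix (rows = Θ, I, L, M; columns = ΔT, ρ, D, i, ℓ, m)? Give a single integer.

Write exponents as rows Θ,I,L,M / cols ΔT,ρ,D,i,ℓ,m:
  Θ: [ 1  0  0  0  0  0]
  I: [ 0  0  0  1  0  0]
  L: [ 0 -3  1  0  1  0]
  M: [ 0  1  0  0  0  1]
Echelon form has 4 nonzero rows (pivots: ΔT,ρ,D,i)

4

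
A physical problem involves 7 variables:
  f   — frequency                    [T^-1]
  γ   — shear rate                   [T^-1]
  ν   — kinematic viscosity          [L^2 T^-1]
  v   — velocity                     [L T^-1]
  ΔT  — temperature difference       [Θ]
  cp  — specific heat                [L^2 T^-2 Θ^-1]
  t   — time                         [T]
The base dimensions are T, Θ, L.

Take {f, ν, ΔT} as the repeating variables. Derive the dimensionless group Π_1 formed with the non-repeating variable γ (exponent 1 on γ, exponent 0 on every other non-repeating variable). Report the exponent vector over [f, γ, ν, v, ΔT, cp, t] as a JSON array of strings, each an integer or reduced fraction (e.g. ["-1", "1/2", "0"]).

["-1", "1", "0", "0", "0", "0", "0"]

Write exponents as rows T,Θ,L / cols f,γ,ν,v,ΔT,cp,t:
  T: [-1 -1 -1 -1  0 -2  1]
  Θ: [ 0  0  0  0  1 -1  0]
  L: [ 0  0  2  1  0  2  0]
RREF → pivots at {f,ν,ΔT} ⇒ r = 3
Pivot set = {f,ν,ΔT}, free = {γ,v,cp,t}
RREF:
  r0: [   1    1    0  1/2    0    1   -1]
  r1: [   0    0    1  1/2    0    1    0]
  r2: [   0    0    0    0    1   -1    0]
Fix exponent of γ at 1, v at 0, cp at 0, t at 0; solve each RREF row for its pivot's exponent:
  r0: exp(f) + (1)·1 = 0 ⇒ exp(f) = -1
  r1: exp(ν) + (0)·1 = 0 ⇒ exp(ν) = 0
  r2: exp(ΔT) + (0)·1 = 0 ⇒ exp(ΔT) = 0
Π_1 = f^-1 · γ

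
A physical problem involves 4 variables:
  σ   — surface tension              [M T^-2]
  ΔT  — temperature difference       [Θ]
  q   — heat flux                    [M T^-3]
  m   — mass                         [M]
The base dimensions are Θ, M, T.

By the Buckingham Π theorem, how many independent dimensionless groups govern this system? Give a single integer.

Dimensional matrix (Θ×M×T by σ×ΔT×q×m):
  Θ: [ 0  1  0  0]
  M: [ 1  0  1  1]
  T: [-2  0 -3  0]
Row reduction gives pivot columns σ,ΔT,q; rank = 3
Π count = n − r = 4 − 3 = 1

1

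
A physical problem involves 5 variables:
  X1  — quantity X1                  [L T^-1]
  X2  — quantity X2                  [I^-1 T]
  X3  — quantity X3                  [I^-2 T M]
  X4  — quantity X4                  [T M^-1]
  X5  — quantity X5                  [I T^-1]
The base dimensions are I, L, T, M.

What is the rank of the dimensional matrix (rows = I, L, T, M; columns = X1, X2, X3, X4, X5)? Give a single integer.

3

Dimensional matrix (I×L×T×M by X1×X2×X3×X4×X5):
  I: [ 0 -1 -2  0  1]
  L: [ 1  0  0  0  0]
  T: [-1  1  1  1 -1]
  M: [ 0  0  1 -1  0]
Row reduction gives pivot columns X1,X2,X3; rank = 3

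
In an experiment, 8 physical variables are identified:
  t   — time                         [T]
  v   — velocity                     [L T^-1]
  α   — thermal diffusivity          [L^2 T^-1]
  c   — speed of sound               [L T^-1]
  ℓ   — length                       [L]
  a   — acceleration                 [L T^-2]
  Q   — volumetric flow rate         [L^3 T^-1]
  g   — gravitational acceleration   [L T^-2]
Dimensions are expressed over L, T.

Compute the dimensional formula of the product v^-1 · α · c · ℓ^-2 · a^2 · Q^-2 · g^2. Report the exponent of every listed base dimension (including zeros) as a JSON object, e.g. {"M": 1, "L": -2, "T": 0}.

Dimensional matrix (L×T by t×v×α×c×ℓ×a×Q×g):
  L: [ 0  1  2  1  1  1  3  1]
  T: [ 1 -1 -1 -1  0 -2 -1 -2]
  [L]: (-1)·1+(1)·2+(1)·1+(-2)·1+(2)·1+(-2)·3+(2)·1 = -2
  [T]: (-1)·-1+(1)·-1+(1)·-1+(-2)·0+(2)·-2+(-2)·-1+(2)·-2 = -7
⇒ L^-2 T^-7

{"L": -2, "T": -7}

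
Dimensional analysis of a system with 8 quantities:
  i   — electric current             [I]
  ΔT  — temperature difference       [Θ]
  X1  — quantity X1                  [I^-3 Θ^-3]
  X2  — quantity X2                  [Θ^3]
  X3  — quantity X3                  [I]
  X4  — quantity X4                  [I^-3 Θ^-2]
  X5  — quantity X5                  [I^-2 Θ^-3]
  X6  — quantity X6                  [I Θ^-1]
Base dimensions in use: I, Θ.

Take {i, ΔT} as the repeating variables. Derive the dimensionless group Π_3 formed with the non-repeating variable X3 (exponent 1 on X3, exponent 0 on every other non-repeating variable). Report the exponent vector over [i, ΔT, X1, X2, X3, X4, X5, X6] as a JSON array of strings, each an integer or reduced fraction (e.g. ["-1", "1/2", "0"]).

Write exponents as rows I,Θ / cols i,ΔT,X1,X2,X3,X4,X5,X6:
  I: [ 1  0 -3  0  1 -3 -2  1]
  Θ: [ 0  1 -3  3  0 -2 -3 -1]
Row reduction gives pivot columns i,ΔT; rank = 2
Repeat: i,ΔT; free: X1,X2,X3,X4,X5,X6
RREF:
  r0: [   1    0   -3    0    1   -3   -2    1]
  r1: [   0    1   -3    3    0   -2   -3   -1]
Fix exponent of X3 at 1, X1 at 0, X2 at 0, X4 at 0, X5 at 0, X6 at 0; solve each RREF row for its pivot's exponent:
  r0: exp(i) + (1)·1 = 0 ⇒ exp(i) = -1
  r1: exp(ΔT) + (0)·1 = 0 ⇒ exp(ΔT) = 0
Π_3 = i^-1 · X3

["-1", "0", "0", "0", "1", "0", "0", "0"]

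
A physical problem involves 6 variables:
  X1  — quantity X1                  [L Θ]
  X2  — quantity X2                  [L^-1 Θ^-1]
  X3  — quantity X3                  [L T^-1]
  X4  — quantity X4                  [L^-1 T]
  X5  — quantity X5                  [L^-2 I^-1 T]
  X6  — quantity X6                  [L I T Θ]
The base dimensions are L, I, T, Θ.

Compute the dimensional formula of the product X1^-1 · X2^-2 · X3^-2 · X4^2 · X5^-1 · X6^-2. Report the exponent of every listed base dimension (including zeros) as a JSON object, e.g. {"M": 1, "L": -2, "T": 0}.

Exponent matrix [L,I,T,Θ] × [X1,X2,X3,X4,X5,X6]:
  L: [ 1 -1  1 -1 -2  1]
  I: [ 0  0  0  0 -1  1]
  T: [ 0  0 -1  1  1  1]
  Θ: [ 1 -1  0  0  0  1]
  [L]: (-1)·1+(-2)·-1+(-2)·1+(2)·-1+(-1)·-2+(-2)·1 = -3
  [I]: (-1)·0+(-2)·0+(-2)·0+(2)·0+(-1)·-1+(-2)·1 = -1
  [T]: (-1)·0+(-2)·0+(-2)·-1+(2)·1+(-1)·1+(-2)·1 = 1
  [Θ]: (-1)·1+(-2)·-1+(-2)·0+(2)·0+(-1)·0+(-2)·1 = -1
⇒ L^-3 I^-1 T Θ^-1

{"L": -3, "I": -1, "T": 1, "Θ": -1}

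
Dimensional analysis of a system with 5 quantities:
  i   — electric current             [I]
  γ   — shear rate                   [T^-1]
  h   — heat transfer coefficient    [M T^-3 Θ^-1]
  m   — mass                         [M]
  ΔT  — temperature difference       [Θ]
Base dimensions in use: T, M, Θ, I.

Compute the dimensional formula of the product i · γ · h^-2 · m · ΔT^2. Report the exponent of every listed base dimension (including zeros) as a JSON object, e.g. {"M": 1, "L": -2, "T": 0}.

Exponent matrix [T,M,Θ,I] × [i,γ,h,m,ΔT]:
  T: [ 0 -1 -3  0  0]
  M: [ 0  0  1  1  0]
  Θ: [ 0  0 -1  0  1]
  I: [ 1  0  0  0  0]
  [T]: (1)·0+(1)·-1+(-2)·-3+(1)·0+(2)·0 = 5
  [M]: (1)·0+(1)·0+(-2)·1+(1)·1+(2)·0 = -1
  [Θ]: (1)·0+(1)·0+(-2)·-1+(1)·0+(2)·1 = 4
  [I]: (1)·1+(1)·0+(-2)·0+(1)·0+(2)·0 = 1
⇒ T^5 M^-1 Θ^4 I

{"T": 5, "M": -1, "Θ": 4, "I": 1}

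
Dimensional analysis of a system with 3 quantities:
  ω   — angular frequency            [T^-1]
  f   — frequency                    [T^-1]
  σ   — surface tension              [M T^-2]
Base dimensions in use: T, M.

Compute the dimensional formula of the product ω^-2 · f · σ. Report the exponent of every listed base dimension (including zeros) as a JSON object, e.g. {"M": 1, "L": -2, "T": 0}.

{"T": -1, "M": 1}

Dimensional matrix (T×M by ω×f×σ):
  T: [-1 -1 -2]
  M: [ 0  0  1]
  [T]: (-2)·-1+(1)·-1+(1)·-2 = -1
  [M]: (-2)·0+(1)·0+(1)·1 = 1
⇒ T^-1 M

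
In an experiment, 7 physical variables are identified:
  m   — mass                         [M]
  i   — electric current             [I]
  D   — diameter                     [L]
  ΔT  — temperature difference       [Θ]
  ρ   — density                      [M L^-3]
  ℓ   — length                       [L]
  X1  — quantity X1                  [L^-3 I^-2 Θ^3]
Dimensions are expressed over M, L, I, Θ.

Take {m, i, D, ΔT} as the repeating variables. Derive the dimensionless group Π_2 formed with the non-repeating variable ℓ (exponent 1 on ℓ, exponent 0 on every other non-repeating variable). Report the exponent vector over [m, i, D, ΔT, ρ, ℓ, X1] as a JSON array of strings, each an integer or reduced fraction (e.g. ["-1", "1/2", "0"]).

Dimensional matrix (M×L×I×Θ by m×i×D×ΔT×ρ×ℓ×X1):
  M: [ 1  0  0  0  1  0  0]
  L: [ 0  0  1  0 -3  1 -3]
  I: [ 0  1  0  0  0  0 -2]
  Θ: [ 0  0  0  1  0  0  3]
Echelon form has 4 nonzero rows (pivots: m,i,D,ΔT)
Repeat: m,i,D,ΔT; free: ρ,ℓ,X1
RREF:
  r0: [   1    0    0    0    1    0    0]
  r1: [   0    1    0    0    0    0   -2]
  r2: [   0    0    1    0   -3    1   -3]
  r3: [   0    0    0    1    0    0    3]
Fix exponent of ℓ at 1, ρ at 0, X1 at 0; solve each RREF row for its pivot's exponent:
  r0: exp(m) + (0)·1 = 0 ⇒ exp(m) = 0
  r1: exp(i) + (0)·1 = 0 ⇒ exp(i) = 0
  r2: exp(D) + (1)·1 = 0 ⇒ exp(D) = -1
  r3: exp(ΔT) + (0)·1 = 0 ⇒ exp(ΔT) = 0
Π_2 = D^-1 · ℓ

["0", "0", "-1", "0", "0", "1", "0"]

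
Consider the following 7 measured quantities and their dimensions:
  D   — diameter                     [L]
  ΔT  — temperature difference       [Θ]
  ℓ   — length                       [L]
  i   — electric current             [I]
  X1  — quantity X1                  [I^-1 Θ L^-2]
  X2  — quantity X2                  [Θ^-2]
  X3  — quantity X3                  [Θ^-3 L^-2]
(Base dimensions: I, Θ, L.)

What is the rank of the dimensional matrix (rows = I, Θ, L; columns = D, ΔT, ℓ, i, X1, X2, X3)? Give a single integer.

Exponent matrix [I,Θ,L] × [D,ΔT,ℓ,i,X1,X2,X3]:
  I: [ 0  0  0  1 -1  0  0]
  Θ: [ 0  1  0  0  1 -2 -3]
  L: [ 1  0  1  0 -2  0 -2]
Row reduction gives pivot columns D,ΔT,i; rank = 3

3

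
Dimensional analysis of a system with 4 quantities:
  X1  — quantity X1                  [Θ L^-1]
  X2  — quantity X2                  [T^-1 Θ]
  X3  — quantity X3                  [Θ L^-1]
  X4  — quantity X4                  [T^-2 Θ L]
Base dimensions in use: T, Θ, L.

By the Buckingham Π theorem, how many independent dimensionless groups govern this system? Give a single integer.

Write exponents as rows T,Θ,L / cols X1,X2,X3,X4:
  T: [ 0 -1  0 -2]
  Θ: [ 1  1  1  1]
  L: [-1  0 -1  1]
Echelon form has 2 nonzero rows (pivots: X1,X2)
n=4, r=2 ⇒ 2 dimensionless groups

2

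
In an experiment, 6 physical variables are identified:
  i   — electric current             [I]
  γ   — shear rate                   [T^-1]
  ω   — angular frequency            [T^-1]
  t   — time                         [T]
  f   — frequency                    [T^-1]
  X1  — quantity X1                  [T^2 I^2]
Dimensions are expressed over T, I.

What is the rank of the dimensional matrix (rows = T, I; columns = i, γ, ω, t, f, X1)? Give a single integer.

2

Exponent matrix [T,I] × [i,γ,ω,t,f,X1]:
  T: [ 0 -1 -1  1 -1  2]
  I: [ 1  0  0  0  0  2]
Echelon form has 2 nonzero rows (pivots: i,γ)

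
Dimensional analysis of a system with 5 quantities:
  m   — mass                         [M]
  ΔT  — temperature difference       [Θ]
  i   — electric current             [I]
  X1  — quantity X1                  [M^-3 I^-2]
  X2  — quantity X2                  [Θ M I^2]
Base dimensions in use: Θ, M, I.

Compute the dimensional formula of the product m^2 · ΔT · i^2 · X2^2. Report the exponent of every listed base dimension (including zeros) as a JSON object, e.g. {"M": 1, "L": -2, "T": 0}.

Exponent matrix [Θ,M,I] × [m,ΔT,i,X1,X2]:
  Θ: [ 0  1  0  0  1]
  M: [ 1  0  0 -3  1]
  I: [ 0  0  1 -2  2]
  [Θ]: (2)·0+(1)·1+(2)·0+(2)·1 = 3
  [M]: (2)·1+(1)·0+(2)·0+(2)·1 = 4
  [I]: (2)·0+(1)·0+(2)·1+(2)·2 = 6
⇒ Θ^3 M^4 I^6

{"Θ": 3, "M": 4, "I": 6}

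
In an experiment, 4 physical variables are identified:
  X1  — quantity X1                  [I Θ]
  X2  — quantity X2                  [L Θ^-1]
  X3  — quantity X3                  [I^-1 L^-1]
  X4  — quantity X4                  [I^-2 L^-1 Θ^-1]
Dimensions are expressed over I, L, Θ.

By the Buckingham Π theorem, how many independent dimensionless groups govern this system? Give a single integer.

Dimensional matrix (I×L×Θ by X1×X2×X3×X4):
  I: [ 1  0 -1 -2]
  L: [ 0  1 -1 -1]
  Θ: [ 1 -1  0 -1]
RREF → pivots at {X1,X2} ⇒ r = 2
4 vars − rank 2 = 2 Π groups

2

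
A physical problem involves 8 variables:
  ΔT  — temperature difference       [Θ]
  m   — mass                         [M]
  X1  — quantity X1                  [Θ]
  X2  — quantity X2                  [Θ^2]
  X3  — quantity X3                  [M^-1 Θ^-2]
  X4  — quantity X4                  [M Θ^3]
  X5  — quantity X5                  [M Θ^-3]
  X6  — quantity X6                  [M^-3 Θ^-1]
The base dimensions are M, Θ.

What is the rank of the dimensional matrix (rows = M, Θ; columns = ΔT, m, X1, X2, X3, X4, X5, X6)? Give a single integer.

2

Write exponents as rows M,Θ / cols ΔT,m,X1,X2,X3,X4,X5,X6:
  M: [ 0  1  0  0 -1  1  1 -3]
  Θ: [ 1  0  1  2 -2  3 -3 -1]
RREF → pivots at {ΔT,m} ⇒ r = 2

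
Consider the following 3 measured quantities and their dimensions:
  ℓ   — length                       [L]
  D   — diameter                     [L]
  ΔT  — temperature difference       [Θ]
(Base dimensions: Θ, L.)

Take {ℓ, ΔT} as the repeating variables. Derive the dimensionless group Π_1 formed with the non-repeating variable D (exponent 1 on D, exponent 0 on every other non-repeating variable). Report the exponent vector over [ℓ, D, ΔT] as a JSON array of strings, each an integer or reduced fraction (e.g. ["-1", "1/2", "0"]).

Dimensional matrix (Θ×L by ℓ×D×ΔT):
  Θ: [ 0  0  1]
  L: [ 1  1  0]
Row reduction gives pivot columns ℓ,ΔT; rank = 2
Repeat: ℓ,ΔT; free: D
RREF:
  r0: [   1    1    0]
  r1: [   0    0    1]
Fix exponent of D at 1; solve each RREF row for its pivot's exponent:
  r0: exp(ℓ) + (1)·1 = 0 ⇒ exp(ℓ) = -1
  r1: exp(ΔT) + (0)·1 = 0 ⇒ exp(ΔT) = 0
Π_1 = ℓ^-1 · D

["-1", "1", "0"]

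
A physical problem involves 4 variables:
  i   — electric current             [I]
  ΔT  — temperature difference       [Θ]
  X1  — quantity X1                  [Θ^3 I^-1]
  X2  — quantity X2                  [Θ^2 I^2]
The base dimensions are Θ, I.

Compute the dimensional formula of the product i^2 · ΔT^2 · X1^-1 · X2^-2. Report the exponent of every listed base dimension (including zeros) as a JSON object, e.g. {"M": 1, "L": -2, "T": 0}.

{"Θ": -5, "I": -1}

Exponent matrix [Θ,I] × [i,ΔT,X1,X2]:
  Θ: [ 0  1  3  2]
  I: [ 1  0 -1  2]
  [Θ]: (2)·0+(2)·1+(-1)·3+(-2)·2 = -5
  [I]: (2)·1+(2)·0+(-1)·-1+(-2)·2 = -1
⇒ Θ^-5 I^-1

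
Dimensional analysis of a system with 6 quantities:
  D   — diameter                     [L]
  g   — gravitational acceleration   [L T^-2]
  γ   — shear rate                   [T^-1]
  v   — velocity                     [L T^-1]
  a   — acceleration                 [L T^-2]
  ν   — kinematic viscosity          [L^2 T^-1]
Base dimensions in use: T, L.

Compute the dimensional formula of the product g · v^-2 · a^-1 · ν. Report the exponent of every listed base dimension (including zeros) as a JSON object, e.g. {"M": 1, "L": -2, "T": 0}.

Write exponents as rows T,L / cols D,g,γ,v,a,ν:
  T: [ 0 -2 -1 -1 -2 -1]
  L: [ 1  1  0  1  1  2]
  [T]: (1)·-2+(-2)·-1+(-1)·-2+(1)·-1 = 1
  [L]: (1)·1+(-2)·1+(-1)·1+(1)·2 = 0
⇒ T

{"T": 1, "L": 0}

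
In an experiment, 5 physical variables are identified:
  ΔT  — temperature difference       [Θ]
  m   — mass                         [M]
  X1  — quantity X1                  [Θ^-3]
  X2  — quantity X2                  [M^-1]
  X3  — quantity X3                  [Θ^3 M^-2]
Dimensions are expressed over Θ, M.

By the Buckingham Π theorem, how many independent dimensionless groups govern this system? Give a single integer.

3

Exponent matrix [Θ,M] × [ΔT,m,X1,X2,X3]:
  Θ: [ 1  0 -3  0  3]
  M: [ 0  1  0 -1 -2]
Echelon form has 2 nonzero rows (pivots: ΔT,m)
Π count = n − r = 5 − 2 = 3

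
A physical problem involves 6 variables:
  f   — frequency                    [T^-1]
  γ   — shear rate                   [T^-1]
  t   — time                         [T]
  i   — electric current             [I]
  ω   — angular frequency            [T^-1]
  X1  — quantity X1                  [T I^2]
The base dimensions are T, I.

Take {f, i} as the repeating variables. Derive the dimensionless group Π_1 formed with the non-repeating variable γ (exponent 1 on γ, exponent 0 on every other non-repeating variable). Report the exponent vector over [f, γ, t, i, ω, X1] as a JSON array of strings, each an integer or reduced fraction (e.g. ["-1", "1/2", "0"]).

["-1", "1", "0", "0", "0", "0"]

Dimensional matrix (T×I by f×γ×t×i×ω×X1):
  T: [-1 -1  1  0 -1  1]
  I: [ 0  0  0  1  0  2]
RREF → pivots at {f,i} ⇒ r = 2
Pivot set = {f,i}, free = {γ,t,ω,X1}
RREF:
  r0: [   1    1   -1    0    1   -1]
  r1: [   0    0    0    1    0    2]
Fix exponent of γ at 1, t at 0, ω at 0, X1 at 0; solve each RREF row for its pivot's exponent:
  r0: exp(f) + (1)·1 = 0 ⇒ exp(f) = -1
  r1: exp(i) + (0)·1 = 0 ⇒ exp(i) = 0
Π_1 = f^-1 · γ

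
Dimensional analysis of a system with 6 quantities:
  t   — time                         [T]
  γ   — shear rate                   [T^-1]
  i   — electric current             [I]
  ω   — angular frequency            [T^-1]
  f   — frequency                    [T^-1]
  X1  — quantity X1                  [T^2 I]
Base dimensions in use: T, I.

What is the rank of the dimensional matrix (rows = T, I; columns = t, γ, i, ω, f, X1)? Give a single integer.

2

Write exponents as rows T,I / cols t,γ,i,ω,f,X1:
  T: [ 1 -1  0 -1 -1  2]
  I: [ 0  0  1  0  0  1]
Echelon form has 2 nonzero rows (pivots: t,i)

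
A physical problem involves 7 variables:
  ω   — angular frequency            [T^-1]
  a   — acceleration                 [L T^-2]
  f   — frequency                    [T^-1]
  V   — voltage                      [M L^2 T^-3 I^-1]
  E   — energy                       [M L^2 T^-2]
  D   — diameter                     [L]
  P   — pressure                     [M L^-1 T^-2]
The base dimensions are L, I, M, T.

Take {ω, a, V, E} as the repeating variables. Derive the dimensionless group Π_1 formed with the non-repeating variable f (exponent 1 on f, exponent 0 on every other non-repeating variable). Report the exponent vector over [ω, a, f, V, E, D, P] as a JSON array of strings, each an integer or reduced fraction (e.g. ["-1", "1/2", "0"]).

Write exponents as rows L,I,M,T / cols ω,a,f,V,E,D,P:
  L: [ 0  1  0  2  2  1 -1]
  I: [ 0  0  0 -1  0  0  0]
  M: [ 0  0  0  1  1  0  1]
  T: [-1 -2 -1 -3 -2  0 -2]
RREF → pivots at {ω,a,V,E} ⇒ r = 4
Repeat: ω,a,V,E; free: f,D,P
RREF:
  r0: [   1    0    1    0    0   -2    6]
  r1: [   0    1    0    0    0    1   -3]
  r2: [   0    0    0    1    0    0    0]
  r3: [   0    0    0    0    1    0    1]
Fix exponent of f at 1, D at 0, P at 0; solve each RREF row for its pivot's exponent:
  r0: exp(ω) + (1)·1 = 0 ⇒ exp(ω) = -1
  r1: exp(a) + (0)·1 = 0 ⇒ exp(a) = 0
  r2: exp(V) + (0)·1 = 0 ⇒ exp(V) = 0
  r3: exp(E) + (0)·1 = 0 ⇒ exp(E) = 0
Π_1 = ω^-1 · f

["-1", "0", "1", "0", "0", "0", "0"]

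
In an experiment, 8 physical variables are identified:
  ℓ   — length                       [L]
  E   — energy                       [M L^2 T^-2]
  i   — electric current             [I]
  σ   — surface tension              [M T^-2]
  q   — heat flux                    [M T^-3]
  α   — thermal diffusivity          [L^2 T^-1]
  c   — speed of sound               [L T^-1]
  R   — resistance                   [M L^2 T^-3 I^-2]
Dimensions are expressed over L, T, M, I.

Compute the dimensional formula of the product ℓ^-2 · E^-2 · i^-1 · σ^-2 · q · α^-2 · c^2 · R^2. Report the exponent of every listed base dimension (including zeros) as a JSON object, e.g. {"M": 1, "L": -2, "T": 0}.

Write exponents as rows L,T,M,I / cols ℓ,E,i,σ,q,α,c,R:
  L: [ 1  2  0  0  0  2  1  2]
  T: [ 0 -2  0 -2 -3 -1 -1 -3]
  M: [ 0  1  0  1  1  0  0  1]
  I: [ 0  0  1  0  0  0  0 -2]
  [L]: (-2)·1+(-2)·2+(-1)·0+(-2)·0+(1)·0+(-2)·2+(2)·1+(2)·2 = -4
  [T]: (-2)·0+(-2)·-2+(-1)·0+(-2)·-2+(1)·-3+(-2)·-1+(2)·-1+(2)·-3 = -1
  [M]: (-2)·0+(-2)·1+(-1)·0+(-2)·1+(1)·1+(-2)·0+(2)·0+(2)·1 = -1
  [I]: (-2)·0+(-2)·0+(-1)·1+(-2)·0+(1)·0+(-2)·0+(2)·0+(2)·-2 = -5
⇒ L^-4 T^-1 M^-1 I^-5

{"L": -4, "T": -1, "M": -1, "I": -5}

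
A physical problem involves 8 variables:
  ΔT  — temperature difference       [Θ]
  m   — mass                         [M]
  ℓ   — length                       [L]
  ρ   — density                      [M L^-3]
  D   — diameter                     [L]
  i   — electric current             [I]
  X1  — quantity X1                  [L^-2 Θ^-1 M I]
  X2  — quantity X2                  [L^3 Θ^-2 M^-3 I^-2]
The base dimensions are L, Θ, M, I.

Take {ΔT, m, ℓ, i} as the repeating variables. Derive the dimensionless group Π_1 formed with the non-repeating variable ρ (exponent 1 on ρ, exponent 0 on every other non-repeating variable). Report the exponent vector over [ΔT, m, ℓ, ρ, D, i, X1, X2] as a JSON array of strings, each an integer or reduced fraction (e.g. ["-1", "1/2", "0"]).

Exponent matrix [L,Θ,M,I] × [ΔT,m,ℓ,ρ,D,i,X1,X2]:
  L: [ 0  0  1 -3  1  0 -2  3]
  Θ: [ 1  0  0  0  0  0 -1 -2]
  M: [ 0  1  0  1  0  0  1 -3]
  I: [ 0  0  0  0  0  1  1 -2]
Echelon form has 4 nonzero rows (pivots: ΔT,m,ℓ,i)
Pivot set = {ΔT,m,ℓ,i}, free = {ρ,D,X1,X2}
RREF:
  r0: [   1    0    0    0    0    0   -1   -2]
  r1: [   0    1    0    1    0    0    1   -3]
  r2: [   0    0    1   -3    1    0   -2    3]
  r3: [   0    0    0    0    0    1    1   -2]
Fix exponent of ρ at 1, D at 0, X1 at 0, X2 at 0; solve each RREF row for its pivot's exponent:
  r0: exp(ΔT) + (0)·1 = 0 ⇒ exp(ΔT) = 0
  r1: exp(m) + (1)·1 = 0 ⇒ exp(m) = -1
  r2: exp(ℓ) + (-3)·1 = 0 ⇒ exp(ℓ) = 3
  r3: exp(i) + (0)·1 = 0 ⇒ exp(i) = 0
Π_1 = m^-1 · ℓ^3 · ρ

["0", "-1", "3", "1", "0", "0", "0", "0"]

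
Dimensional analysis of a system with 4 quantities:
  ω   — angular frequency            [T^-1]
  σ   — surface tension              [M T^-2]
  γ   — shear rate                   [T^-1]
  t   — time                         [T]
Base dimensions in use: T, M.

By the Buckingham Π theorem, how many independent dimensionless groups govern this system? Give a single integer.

Dimensional matrix (T×M by ω×σ×γ×t):
  T: [-1 -2 -1  1]
  M: [ 0  1  0  0]
RREF → pivots at {ω,σ} ⇒ r = 2
n=4, r=2 ⇒ 2 dimensionless groups

2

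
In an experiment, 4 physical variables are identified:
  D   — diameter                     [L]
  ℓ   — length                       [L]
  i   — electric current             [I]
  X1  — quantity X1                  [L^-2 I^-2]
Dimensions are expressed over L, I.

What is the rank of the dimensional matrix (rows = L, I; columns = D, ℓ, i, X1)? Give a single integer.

Write exponents as rows L,I / cols D,ℓ,i,X1:
  L: [ 1  1  0 -2]
  I: [ 0  0  1 -2]
Echelon form has 2 nonzero rows (pivots: D,i)

2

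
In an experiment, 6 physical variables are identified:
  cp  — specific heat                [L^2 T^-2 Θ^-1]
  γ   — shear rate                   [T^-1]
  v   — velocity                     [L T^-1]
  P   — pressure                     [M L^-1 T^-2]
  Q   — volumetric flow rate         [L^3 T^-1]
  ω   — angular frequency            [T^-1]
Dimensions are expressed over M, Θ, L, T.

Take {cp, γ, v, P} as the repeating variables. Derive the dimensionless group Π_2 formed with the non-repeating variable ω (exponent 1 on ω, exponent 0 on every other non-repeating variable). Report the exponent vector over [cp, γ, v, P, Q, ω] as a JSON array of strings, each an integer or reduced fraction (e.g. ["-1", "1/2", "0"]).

Write exponents as rows M,Θ,L,T / cols cp,γ,v,P,Q,ω:
  M: [ 0  0  0  1  0  0]
  Θ: [-1  0  0  0  0  0]
  L: [ 2  0  1 -1  3  0]
  T: [-2 -1 -1 -2 -1 -1]
Row reduction gives pivot columns cp,γ,v,P; rank = 4
Pivot set = {cp,γ,v,P}, free = {Q,ω}
RREF:
  r0: [   1    0    0    0    0    0]
  r1: [   0    1    0    0   -2    1]
  r2: [   0    0    1    0    3    0]
  r3: [   0    0    0    1    0    0]
Fix exponent of ω at 1, Q at 0; solve each RREF row for its pivot's exponent:
  r0: exp(cp) + (0)·1 = 0 ⇒ exp(cp) = 0
  r1: exp(γ) + (1)·1 = 0 ⇒ exp(γ) = -1
  r2: exp(v) + (0)·1 = 0 ⇒ exp(v) = 0
  r3: exp(P) + (0)·1 = 0 ⇒ exp(P) = 0
Π_2 = γ^-1 · ω

["0", "-1", "0", "0", "0", "1"]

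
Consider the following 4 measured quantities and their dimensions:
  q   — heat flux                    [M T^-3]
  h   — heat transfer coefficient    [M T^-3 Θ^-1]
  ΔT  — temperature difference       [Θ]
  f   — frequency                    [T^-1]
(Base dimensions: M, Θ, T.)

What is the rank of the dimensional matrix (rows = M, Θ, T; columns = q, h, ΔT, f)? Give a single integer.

Exponent matrix [M,Θ,T] × [q,h,ΔT,f]:
  M: [ 1  1  0  0]
  Θ: [ 0 -1  1  0]
  T: [-3 -3  0 -1]
RREF → pivots at {q,h,f} ⇒ r = 3

3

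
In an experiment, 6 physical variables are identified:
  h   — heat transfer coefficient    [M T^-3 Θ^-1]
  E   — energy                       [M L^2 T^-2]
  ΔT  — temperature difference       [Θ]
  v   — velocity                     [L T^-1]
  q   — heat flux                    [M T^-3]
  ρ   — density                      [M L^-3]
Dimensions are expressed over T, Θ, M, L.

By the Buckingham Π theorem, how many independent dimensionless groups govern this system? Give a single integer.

2

Exponent matrix [T,Θ,M,L] × [h,E,ΔT,v,q,ρ]:
  T: [-3 -2  0 -1 -3  0]
  Θ: [-1  0  1  0  0  0]
  M: [ 1  1  0  0  1  1]
  L: [ 0  2  0  1  0 -3]
Row reduction gives pivot columns h,E,ΔT,v; rank = 4
6 vars − rank 4 = 2 Π groups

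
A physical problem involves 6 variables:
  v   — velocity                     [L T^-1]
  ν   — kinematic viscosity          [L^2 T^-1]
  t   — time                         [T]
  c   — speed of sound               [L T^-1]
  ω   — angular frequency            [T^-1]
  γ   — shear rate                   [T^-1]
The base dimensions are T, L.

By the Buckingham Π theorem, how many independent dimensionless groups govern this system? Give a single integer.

Write exponents as rows T,L / cols v,ν,t,c,ω,γ:
  T: [-1 -1  1 -1 -1 -1]
  L: [ 1  2  0  1  0  0]
Row reduction gives pivot columns v,ν; rank = 2
Π count = n − r = 6 − 2 = 4

4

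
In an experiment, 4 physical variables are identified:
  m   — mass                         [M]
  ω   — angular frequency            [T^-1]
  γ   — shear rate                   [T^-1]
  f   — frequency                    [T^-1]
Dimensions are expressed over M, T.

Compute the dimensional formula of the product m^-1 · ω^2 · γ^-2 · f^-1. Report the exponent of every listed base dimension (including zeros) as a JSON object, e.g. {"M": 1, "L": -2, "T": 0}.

{"M": -1, "T": 1}

Dimensional matrix (M×T by m×ω×γ×f):
  M: [ 1  0  0  0]
  T: [ 0 -1 -1 -1]
  [M]: (-1)·1+(2)·0+(-2)·0+(-1)·0 = -1
  [T]: (-1)·0+(2)·-1+(-2)·-1+(-1)·-1 = 1
⇒ M^-1 T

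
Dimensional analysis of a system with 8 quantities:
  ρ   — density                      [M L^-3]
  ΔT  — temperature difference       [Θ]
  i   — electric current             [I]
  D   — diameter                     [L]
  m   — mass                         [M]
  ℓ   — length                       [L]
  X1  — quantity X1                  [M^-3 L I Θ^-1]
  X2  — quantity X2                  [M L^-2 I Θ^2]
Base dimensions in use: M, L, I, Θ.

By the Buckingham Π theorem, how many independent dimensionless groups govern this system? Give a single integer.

4

Exponent matrix [M,L,I,Θ] × [ρ,ΔT,i,D,m,ℓ,X1,X2]:
  M: [ 1  0  0  0  1  0 -3  1]
  L: [-3  0  0  1  0  1  1 -2]
  I: [ 0  0  1  0  0  0  1  1]
  Θ: [ 0  1  0  0  0  0 -1  2]
Row reduction gives pivot columns ρ,ΔT,i,D; rank = 4
n=8, r=4 ⇒ 4 dimensionless groups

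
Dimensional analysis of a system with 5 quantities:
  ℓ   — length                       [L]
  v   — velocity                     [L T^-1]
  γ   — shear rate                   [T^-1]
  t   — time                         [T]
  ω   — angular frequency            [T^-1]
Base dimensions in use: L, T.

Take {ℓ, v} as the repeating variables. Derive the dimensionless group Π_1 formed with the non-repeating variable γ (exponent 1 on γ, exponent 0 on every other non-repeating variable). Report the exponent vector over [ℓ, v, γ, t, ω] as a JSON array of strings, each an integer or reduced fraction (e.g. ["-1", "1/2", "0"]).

["1", "-1", "1", "0", "0"]

Exponent matrix [L,T] × [ℓ,v,γ,t,ω]:
  L: [ 1  1  0  0  0]
  T: [ 0 -1 -1  1 -1]
Echelon form has 2 nonzero rows (pivots: ℓ,v)
Repeat: ℓ,v; free: γ,t,ω
RREF:
  r0: [   1    0   -1    1   -1]
  r1: [   0    1    1   -1    1]
Fix exponent of γ at 1, t at 0, ω at 0; solve each RREF row for its pivot's exponent:
  r0: exp(ℓ) + (-1)·1 = 0 ⇒ exp(ℓ) = 1
  r1: exp(v) + (1)·1 = 0 ⇒ exp(v) = -1
Π_1 = ℓ · v^-1 · γ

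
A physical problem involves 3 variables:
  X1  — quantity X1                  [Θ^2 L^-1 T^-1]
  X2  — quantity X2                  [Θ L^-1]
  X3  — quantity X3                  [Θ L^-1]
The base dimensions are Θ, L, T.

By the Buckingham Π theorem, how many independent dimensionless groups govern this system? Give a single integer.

Exponent matrix [Θ,L,T] × [X1,X2,X3]:
  Θ: [ 2  1  1]
  L: [-1 -1 -1]
  T: [-1  0  0]
RREF → pivots at {X1,X2} ⇒ r = 2
3 vars − rank 2 = 1 Π group

1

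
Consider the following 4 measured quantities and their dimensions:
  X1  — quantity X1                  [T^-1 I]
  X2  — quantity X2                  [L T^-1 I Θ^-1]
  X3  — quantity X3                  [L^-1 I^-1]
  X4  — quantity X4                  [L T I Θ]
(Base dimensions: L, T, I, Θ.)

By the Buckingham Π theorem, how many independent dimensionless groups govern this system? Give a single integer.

Write exponents as rows L,T,I,Θ / cols X1,X2,X3,X4:
  L: [ 0  1 -1  1]
  T: [-1 -1  0  1]
  I: [ 1  1 -1  1]
  Θ: [ 0 -1  0  1]
Row reduction gives pivot columns X1,X2,X3; rank = 3
n=4, r=3 ⇒ 1 dimensionless group

1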